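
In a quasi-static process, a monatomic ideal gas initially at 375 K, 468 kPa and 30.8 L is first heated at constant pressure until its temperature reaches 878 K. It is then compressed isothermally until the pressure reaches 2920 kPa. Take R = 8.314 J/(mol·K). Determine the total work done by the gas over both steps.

-42500 J

n = P₁V₁/(RT₁) = 468×30.8/(8.314×375) = 4.62 mol.
Step 1 — Isobaric: P stays 468 kPa; V/T = const ⇒ T₂ = 878 K, V₂ = 72.1 L.
W = PΔV = 468×(72.1−30.8) kPa·L = 19300 J.
ΔU = nCvΔT = 4.62×12.5×(878−375) = 29000 J.
Q = ΔU + W = nCpΔT = 48300 J.
State after step 1: P = 468 kPa, V = 72.1 L, T = 878 K.
Step 2 — Isothermal: T stays 878 K; PV = const ⇒ V₂ = 11.6 L, P₂ = 2920 kPa.
ΔU = 0 (ideal gas, T constant).
W = nRT ln(V₂/V₁) = 4.62×8.314×878×ln(0.160) = -61800 J.
Q = ΔU + W = -61800 J.
Net over both steps: W = -42500 J, Q = -13500 J, ΔU = 29000 J.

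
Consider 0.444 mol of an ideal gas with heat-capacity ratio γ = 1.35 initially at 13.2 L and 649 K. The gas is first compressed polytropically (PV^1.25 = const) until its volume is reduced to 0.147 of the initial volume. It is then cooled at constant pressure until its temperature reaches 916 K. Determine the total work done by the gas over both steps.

-6380 J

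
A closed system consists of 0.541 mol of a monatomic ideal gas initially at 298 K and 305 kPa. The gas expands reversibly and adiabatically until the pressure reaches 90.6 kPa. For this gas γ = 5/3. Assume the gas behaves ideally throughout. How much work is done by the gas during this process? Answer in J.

773 J

V₁ = nRT₁/P₁ = 0.541×8.314×298/305 = 4.39 L.
Adiabatic: T₂/T₁ = (P₂/P₁)^((γ−1)/γ) ⇒ T₂ = 298×(0.297)^0.400 = 183 K; V₂ = 9.10 L.
ΔU = nCvΔT = 0.541×12.5×(183−298) = -773 J.
Q = 0 for an adiabatic process, so W = −ΔU = 773 J.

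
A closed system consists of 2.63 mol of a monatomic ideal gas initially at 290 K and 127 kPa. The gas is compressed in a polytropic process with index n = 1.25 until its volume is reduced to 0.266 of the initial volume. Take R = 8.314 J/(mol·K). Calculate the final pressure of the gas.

665 kPa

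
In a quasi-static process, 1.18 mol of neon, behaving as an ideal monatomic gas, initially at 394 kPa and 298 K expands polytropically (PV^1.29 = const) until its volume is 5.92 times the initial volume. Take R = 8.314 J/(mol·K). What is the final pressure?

39.7 kPa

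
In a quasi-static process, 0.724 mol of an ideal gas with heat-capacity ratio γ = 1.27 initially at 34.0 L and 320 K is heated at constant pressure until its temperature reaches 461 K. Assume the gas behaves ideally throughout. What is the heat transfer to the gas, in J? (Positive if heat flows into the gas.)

3990 J

P₁ = nRT₁/V₁ = 0.724×8.314×320/34.0 = 56.7 kPa.
Isobaric: P stays 56.7 kPa; V/T = const ⇒ T₂ = 461 K, V₂ = 49.0 L.
W = PΔV = 56.7×(49.0−34.0) kPa·L = 849 J.
ΔU = nCvΔT = 0.724×30.8×(461−320) = 3140 J.
Q = ΔU + W = nCpΔT = 3990 J.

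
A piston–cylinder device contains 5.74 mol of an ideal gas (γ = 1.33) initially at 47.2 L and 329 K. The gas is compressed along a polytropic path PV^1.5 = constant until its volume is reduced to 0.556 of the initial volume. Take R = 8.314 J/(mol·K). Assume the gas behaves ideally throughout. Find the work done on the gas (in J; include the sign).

10700 J

P₁ = nRT₁/V₁ = 5.74×8.314×329/47.2 = 333 kPa.
Polytropic n=1.5: T₂ = T₁(V₁/V₂)^(n−1) = 329×(1.80)^0.50 = 441 K; P₂ = P₁(V₁/V₂)^n = 802 kPa.
W = (P₁V₁−P₂V₂)/(n−1) = (333×47.2−802×26.2)/0.50 = -10700 J.
Work done on the gas = −W_by = 10700 J.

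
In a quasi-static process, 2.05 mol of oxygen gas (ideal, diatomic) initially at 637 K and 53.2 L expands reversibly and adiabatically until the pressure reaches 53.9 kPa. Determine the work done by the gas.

8590 J

P₁ = nRT₁/V₁ = 2.05×8.314×637/53.2 = 204 kPa.
Adiabatic: T₂/T₁ = (P₂/P₁)^((γ−1)/γ) ⇒ T₂ = 637×(0.264)^0.286 = 435 K; V₂ = 138 L.
ΔU = nCvΔT = 2.05×20.8×(435−637) = -8590 J.
Q = 0 for an adiabatic process, so W = −ΔU = 8590 J.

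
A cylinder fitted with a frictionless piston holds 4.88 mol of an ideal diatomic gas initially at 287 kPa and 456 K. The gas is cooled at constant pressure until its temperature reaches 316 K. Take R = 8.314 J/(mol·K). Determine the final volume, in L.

V₁ = nRT₁/P₁ = 4.88×8.314×456/287 = 64.5 L.
Isobaric: P stays 287 kPa; V/T = const ⇒ T₂ = 316 K, V₂ = 44.7 L.

44.7 L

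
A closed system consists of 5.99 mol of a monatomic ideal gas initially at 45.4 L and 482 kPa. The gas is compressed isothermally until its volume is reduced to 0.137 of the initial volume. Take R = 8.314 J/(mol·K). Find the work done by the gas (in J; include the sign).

-43500 J

T₁ = P₁V₁/(nR) = 482×45.4/(5.99×8.314) = 439 K.
Isothermal: T stays 439 K; PV = const ⇒ V₂ = 6.22 L, P₂ = 3520 kPa.
W = nRT ln(V₂/V₁) = 5.99×8.314×439×ln(0.137) = -43500 J.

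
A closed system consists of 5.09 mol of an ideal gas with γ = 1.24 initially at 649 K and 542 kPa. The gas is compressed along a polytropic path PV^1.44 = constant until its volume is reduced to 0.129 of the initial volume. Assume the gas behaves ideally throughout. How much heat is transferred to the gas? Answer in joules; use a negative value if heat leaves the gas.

V₁ = nRT₁/P₁ = 5.09×8.314×649/542 = 50.7 L.
Polytropic n=1.44: T₂ = T₁(V₁/V₂)^(n−1) = 649×(7.75)^0.44 = 1600 K; P₂ = P₁(V₁/V₂)^n = 10300 kPa.
W = (P₁V₁−P₂V₂)/(n−1) = (542×50.7−10300×6.54)/0.44 = -91300 J.
ΔU = nCvΔT = 5.09×34.6×(1600−649) = 167000 J.
Q = ΔU + W = 76100 J.

76100 J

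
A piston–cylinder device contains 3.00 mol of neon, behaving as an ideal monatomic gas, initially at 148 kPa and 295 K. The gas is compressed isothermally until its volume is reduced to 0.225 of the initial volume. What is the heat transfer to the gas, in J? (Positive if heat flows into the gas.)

-11000 J

V₁ = nRT₁/P₁ = 3.00×8.314×295/148 = 49.7 L.
Isothermal: T stays 295 K; PV = const ⇒ V₂ = 11.2 L, P₂ = 658 kPa.
ΔU = 0 (ideal gas, T constant).
W = nRT ln(V₂/V₁) = 3.00×8.314×295×ln(0.225) = -11000 J.
Q = ΔU + W = -11000 J.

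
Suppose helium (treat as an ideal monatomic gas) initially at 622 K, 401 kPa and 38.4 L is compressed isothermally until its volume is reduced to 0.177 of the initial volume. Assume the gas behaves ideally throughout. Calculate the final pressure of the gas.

Isothermal: T stays 622 K; PV = const ⇒ V₂ = 6.80 L, P₂ = 2270 kPa.

2270 kPa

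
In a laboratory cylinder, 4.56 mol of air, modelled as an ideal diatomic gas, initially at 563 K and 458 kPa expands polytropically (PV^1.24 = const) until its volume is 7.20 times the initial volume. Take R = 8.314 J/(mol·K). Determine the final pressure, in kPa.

39.6 kPa

V₁ = nRT₁/P₁ = 4.56×8.314×563/458 = 46.6 L.
Polytropic n=1.24: T₂ = T₁(V₁/V₂)^(n−1) = 563×(0.139)^0.24 = 351 K; P₂ = P₁(V₁/V₂)^n = 39.6 kPa.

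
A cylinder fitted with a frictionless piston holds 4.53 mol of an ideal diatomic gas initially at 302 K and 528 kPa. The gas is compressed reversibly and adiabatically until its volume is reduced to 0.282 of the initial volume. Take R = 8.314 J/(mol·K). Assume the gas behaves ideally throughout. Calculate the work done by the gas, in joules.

-18700 J

V₁ = nRT₁/P₁ = 4.53×8.314×302/528 = 21.5 L.
Adiabatic: TV^(γ−1) = const ⇒ T₂ = 302×(3.55)^0.400 = 501 K; PV^γ = const ⇒ P₂ = 3110 kPa.
ΔU = nCvΔT = 4.53×20.8×(501−302) = 18700 J.
Q = 0 for an adiabatic process, so W = −ΔU = -18700 J.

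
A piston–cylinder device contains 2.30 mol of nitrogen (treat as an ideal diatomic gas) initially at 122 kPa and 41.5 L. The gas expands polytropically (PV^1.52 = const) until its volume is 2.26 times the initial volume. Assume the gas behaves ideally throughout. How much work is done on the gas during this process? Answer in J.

T₁ = P₁V₁/(nR) = 122×41.5/(2.30×8.314) = 265 K.
Polytropic n=1.52: T₂ = T₁(V₁/V₂)^(n−1) = 265×(0.442)^0.52 = 173 K; P₂ = P₁(V₁/V₂)^n = 35.3 kPa.
W = (P₁V₁−P₂V₂)/(n−1) = (122×41.5−35.3×93.8)/0.52 = 3360 J.
Work done on the gas = −W_by = -3360 J.

-3360 J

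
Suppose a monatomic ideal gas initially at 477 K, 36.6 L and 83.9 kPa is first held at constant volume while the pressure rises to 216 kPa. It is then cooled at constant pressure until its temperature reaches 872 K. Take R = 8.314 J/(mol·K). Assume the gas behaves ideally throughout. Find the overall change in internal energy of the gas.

3810 J

n = P₁V₁/(RT₁) = 83.9×36.6/(8.314×477) = 0.774 mol.
Step 1 — Isochoric: V stays 36.6 L; P/T = const ⇒ T₂ = 1230 K, P₂ = 216 kPa.
W = 0 (no volume change).
ΔU = nCvΔT = 0.774×12.5×(1230−477) = 7250 J.
Q = ΔU = 7250 J.
State after step 1: P = 216 kPa, V = 36.6 L, T = 1230 K.
Step 2 — Isobaric: P stays 216 kPa; V/T = const ⇒ T₂ = 872 K, V₂ = 26.0 L.
W = PΔV = 216×(26.0−36.6) kPa·L = -2290 J.
ΔU = nCvΔT = 0.774×12.5×(872−1230) = -3440 J.
Q = ΔU + W = nCpΔT = -5730 J.
Net over both steps: W = -2290 J, Q = 1520 J, ΔU = 3810 J.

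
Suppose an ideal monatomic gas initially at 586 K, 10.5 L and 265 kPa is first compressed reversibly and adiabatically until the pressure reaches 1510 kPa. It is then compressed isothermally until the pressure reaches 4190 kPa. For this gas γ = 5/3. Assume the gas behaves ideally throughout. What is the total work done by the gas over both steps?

n = P₁V₁/(RT₁) = 265×10.5/(8.314×586) = 0.571 mol.
Step 1 — Adiabatic: T₂/T₁ = (P₂/P₁)^((γ−1)/γ) ⇒ T₂ = 586×(5.70)^0.400 = 1180 K; V₂ = 3.70 L.
ΔU = nCvΔT = 0.571×12.5×(1180−586) = 4200 J.
Q = 0 for an adiabatic process, so W = −ΔU = -4200 J.
State after step 1: P = 1510 kPa, V = 3.70 L, T = 1180 K.
Step 2 — Isothermal: T stays 1180 K; PV = const ⇒ V₂ = 1.33 L, P₂ = 4190 kPa.
ΔU = 0 (ideal gas, T constant).
W = nRT ln(V₂/V₁) = 0.571×8.314×1180×ln(0.360) = -5700 J.
Q = ΔU + W = -5700 J.
Net over both steps: W = -9890 J, Q = -5700 J, ΔU = 4200 J.

-9890 J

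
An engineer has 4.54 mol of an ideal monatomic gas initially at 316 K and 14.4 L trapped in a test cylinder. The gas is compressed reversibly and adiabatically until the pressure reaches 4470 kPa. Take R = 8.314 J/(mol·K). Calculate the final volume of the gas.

P₁ = nRT₁/V₁ = 4.54×8.314×316/14.4 = 828 kPa.
Adiabatic: T₂/T₁ = (P₂/P₁)^((γ−1)/γ) ⇒ T₂ = 316×(5.40)^0.400 = 620 K; V₂ = 5.24 L.

5.24 L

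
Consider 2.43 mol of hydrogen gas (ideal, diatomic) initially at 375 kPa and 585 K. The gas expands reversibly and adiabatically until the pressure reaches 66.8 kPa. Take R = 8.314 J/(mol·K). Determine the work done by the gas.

V₁ = nRT₁/P₁ = 2.43×8.314×585/375 = 31.5 L.
Adiabatic: T₂/T₁ = (P₂/P₁)^((γ−1)/γ) ⇒ T₂ = 585×(0.178)^0.286 = 357 K; V₂ = 108 L.
ΔU = nCvΔT = 2.43×20.8×(357−585) = -11500 J.
Q = 0 for an adiabatic process, so W = −ΔU = 11500 J.

11500 J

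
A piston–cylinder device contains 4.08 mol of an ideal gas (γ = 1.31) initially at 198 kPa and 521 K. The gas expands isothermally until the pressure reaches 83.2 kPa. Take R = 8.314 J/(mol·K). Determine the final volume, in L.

212 L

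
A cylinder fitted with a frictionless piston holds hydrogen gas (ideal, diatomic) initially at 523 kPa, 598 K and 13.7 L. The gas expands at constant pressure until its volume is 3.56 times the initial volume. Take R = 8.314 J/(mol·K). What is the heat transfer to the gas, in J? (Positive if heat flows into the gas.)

n = P₁V₁/(RT₁) = 523×13.7/(8.314×598) = 1.44 mol.
Isobaric: P stays 523 kPa; V/T = const ⇒ T₂ = 2130 K, V₂ = 48.8 L.
W = PΔV = 523×(48.8−13.7) kPa·L = 18300 J.
ΔU = nCvΔT = 1.44×20.8×(2130−598) = 45900 J.
Q = ΔU + W = nCpΔT = 64200 J.

64200 J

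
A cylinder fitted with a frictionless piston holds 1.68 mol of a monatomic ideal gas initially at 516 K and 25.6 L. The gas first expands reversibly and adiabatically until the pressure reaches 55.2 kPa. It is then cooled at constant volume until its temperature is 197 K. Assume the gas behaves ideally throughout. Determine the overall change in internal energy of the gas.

P₁ = nRT₁/V₁ = 1.68×8.314×516/25.6 = 282 kPa.
Step 1 — Adiabatic: T₂/T₁ = (P₂/P₁)^((γ−1)/γ) ⇒ T₂ = 516×(0.196)^0.400 = 269 K; V₂ = 68.0 L.
ΔU = nCvΔT = 1.68×12.5×(269−516) = -5180 J.
Q = 0 for an adiabatic process, so W = −ΔU = 5180 J.
State after step 1: P = 55.2 kPa, V = 68.0 L, T = 269 K.
Step 2 — Isochoric: V stays 68.0 L; P/T = const ⇒ T₂ = 197 K, P₂ = 40.4 kPa.
W = 0 (no volume change).
ΔU = nCvΔT = 1.68×12.5×(197−269) = -1510 J.
Q = ΔU = -1510 J.
Net over both steps: W = 5180 J, Q = -1510 J, ΔU = -6680 J.

-6680 J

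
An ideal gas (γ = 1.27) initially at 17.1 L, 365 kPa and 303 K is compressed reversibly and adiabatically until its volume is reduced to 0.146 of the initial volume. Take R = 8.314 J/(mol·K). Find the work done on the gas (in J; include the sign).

n = P₁V₁/(RT₁) = 365×17.1/(8.314×303) = 2.48 mol.
Adiabatic: TV^(γ−1) = const ⇒ T₂ = 303×(6.85)^0.270 = 509 K; PV^γ = const ⇒ P₂ = 4200 kPa.
ΔU = nCvΔT = 2.48×30.8×(509−303) = 15700 J.
Q = 0 for an adiabatic process, so W = −ΔU = -15700 J.
Work done on the gas = −W_by = 15700 J.

15700 J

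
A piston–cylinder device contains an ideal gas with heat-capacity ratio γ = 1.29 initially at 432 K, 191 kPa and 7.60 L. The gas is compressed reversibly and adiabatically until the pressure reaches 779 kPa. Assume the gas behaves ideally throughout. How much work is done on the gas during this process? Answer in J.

n = P₁V₁/(RT₁) = 191×7.60/(8.314×432) = 0.404 mol.
Adiabatic: T₂/T₁ = (P₂/P₁)^((γ−1)/γ) ⇒ T₂ = 432×(4.08)^0.225 = 593 K; V₂ = 2.56 L.
ΔU = nCvΔT = 0.404×28.7×(593−432) = 1860 J.
Q = 0 for an adiabatic process, so W = −ΔU = -1860 J.
Work done on the gas = −W_by = 1860 J.

1860 J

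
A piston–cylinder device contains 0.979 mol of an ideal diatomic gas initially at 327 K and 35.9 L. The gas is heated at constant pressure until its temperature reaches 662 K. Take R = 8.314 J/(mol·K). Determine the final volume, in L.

72.7 L

P₁ = nRT₁/V₁ = 0.979×8.314×327/35.9 = 74.1 kPa.
Isobaric: P stays 74.1 kPa; V/T = const ⇒ T₂ = 662 K, V₂ = 72.7 L.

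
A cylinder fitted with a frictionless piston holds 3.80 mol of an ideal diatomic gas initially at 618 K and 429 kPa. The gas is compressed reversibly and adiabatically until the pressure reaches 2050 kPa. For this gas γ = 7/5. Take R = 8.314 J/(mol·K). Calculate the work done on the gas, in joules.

27500 J

V₁ = nRT₁/P₁ = 3.80×8.314×618/429 = 45.5 L.
Adiabatic: T₂/T₁ = (P₂/P₁)^((γ−1)/γ) ⇒ T₂ = 618×(4.78)^0.286 = 966 K; V₂ = 14.9 L.
ΔU = nCvΔT = 3.80×20.8×(966−618) = 27500 J.
Q = 0 for an adiabatic process, so W = −ΔU = -27500 J.
Work done on the gas = −W_by = 27500 J.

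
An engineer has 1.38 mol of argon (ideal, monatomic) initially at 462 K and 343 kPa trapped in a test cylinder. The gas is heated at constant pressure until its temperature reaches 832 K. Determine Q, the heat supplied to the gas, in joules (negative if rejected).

10600 J

V₁ = nRT₁/P₁ = 1.38×8.314×462/343 = 15.5 L.
Isobaric: P stays 343 kPa; V/T = const ⇒ T₂ = 832 K, V₂ = 27.8 L.
W = PΔV = 343×(27.8−15.5) kPa·L = 4250 J.
ΔU = nCvΔT = 1.38×12.5×(832−462) = 6370 J.
Q = ΔU + W = nCpΔT = 10600 J.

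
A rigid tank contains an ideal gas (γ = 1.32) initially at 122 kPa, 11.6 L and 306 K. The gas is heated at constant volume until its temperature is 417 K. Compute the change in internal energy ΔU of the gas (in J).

n = P₁V₁/(RT₁) = 122×11.6/(8.314×306) = 0.556 mol.
Isochoric: V stays 11.6 L; P/T = const ⇒ T₂ = 417 K, P₂ = 166 kPa.
For an ideal gas ΔU = nCvΔT with Cv = R/(γ−1) = 26.0 J/(mol·K).
ΔU = 0.556×26.0×(417−306) = 1600 J.

1600 J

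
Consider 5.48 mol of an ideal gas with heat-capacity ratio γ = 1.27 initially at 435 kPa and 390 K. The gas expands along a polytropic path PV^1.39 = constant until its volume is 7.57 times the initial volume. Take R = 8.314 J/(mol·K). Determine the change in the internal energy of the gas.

V₁ = nRT₁/P₁ = 5.48×8.314×390/435 = 40.8 L.
Polytropic n=1.39: T₂ = T₁(V₁/V₂)^(n−1) = 390×(0.132)^0.39 = 177 K; P₂ = P₁(V₁/V₂)^n = 26.1 kPa.
For an ideal gas ΔU = nCvΔT with Cv = R/(γ−1) = 30.8 J/(mol·K).
ΔU = 5.48×30.8×(177−390) = -35900 J.

-35900 J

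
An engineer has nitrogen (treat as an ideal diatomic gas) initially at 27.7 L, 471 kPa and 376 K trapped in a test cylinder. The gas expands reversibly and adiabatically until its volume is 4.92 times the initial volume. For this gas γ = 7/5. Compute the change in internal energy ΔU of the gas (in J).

n = P₁V₁/(RT₁) = 471×27.7/(8.314×376) = 4.17 mol.
Adiabatic: TV^(γ−1) = const ⇒ T₂ = 376×(0.203)^0.400 = 199 K; PV^γ = const ⇒ P₂ = 50.6 kPa.
For an ideal gas ΔU = nCvΔT with Cv = (5/2)R = 20.8 J/(mol·K).
ΔU = 4.17×20.8×(199−376) = -15400 J.

-15400 J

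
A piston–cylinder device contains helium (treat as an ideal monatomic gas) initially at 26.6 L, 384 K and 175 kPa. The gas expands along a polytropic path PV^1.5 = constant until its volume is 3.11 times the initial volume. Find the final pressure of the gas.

Polytropic n=1.5: T₂ = T₁(V₁/V₂)^(n−1) = 384×(0.322)^0.50 = 218 K; P₂ = P₁(V₁/V₂)^n = 31.9 kPa.

31.9 kPa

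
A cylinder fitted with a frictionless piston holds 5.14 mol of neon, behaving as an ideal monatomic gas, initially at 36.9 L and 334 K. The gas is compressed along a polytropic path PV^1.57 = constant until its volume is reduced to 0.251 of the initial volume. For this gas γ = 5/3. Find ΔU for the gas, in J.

P₁ = nRT₁/V₁ = 5.14×8.314×334/36.9 = 387 kPa.
Polytropic n=1.57: T₂ = T₁(V₁/V₂)^(n−1) = 334×(3.98)^0.57 = 734 K; P₂ = P₁(V₁/V₂)^n = 3390 kPa.
For an ideal gas ΔU = nCvΔT with Cv = (3/2)R = 12.5 J/(mol·K).
ΔU = 5.14×12.5×(734−334) = 25700 J.

25700 J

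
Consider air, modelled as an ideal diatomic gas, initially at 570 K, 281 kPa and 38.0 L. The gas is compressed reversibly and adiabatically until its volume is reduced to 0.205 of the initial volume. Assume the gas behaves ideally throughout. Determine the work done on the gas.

23600 J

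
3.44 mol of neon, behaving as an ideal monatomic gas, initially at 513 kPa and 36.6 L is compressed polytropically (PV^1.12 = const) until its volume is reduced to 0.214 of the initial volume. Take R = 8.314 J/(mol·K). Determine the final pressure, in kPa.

2880 kPa

T₁ = P₁V₁/(nR) = 513×36.6/(3.44×8.314) = 656 K.
Polytropic n=1.12: T₂ = T₁(V₁/V₂)^(n−1) = 656×(4.67)^0.12 = 790 K; P₂ = P₁(V₁/V₂)^n = 2880 kPa.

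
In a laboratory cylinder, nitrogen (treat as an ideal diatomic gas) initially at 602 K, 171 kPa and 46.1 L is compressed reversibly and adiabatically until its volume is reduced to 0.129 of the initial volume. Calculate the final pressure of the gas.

3010 kPa

Adiabatic: TV^(γ−1) = const ⇒ T₂ = 602×(7.75)^0.400 = 1370 K; PV^γ = const ⇒ P₂ = 3010 kPa.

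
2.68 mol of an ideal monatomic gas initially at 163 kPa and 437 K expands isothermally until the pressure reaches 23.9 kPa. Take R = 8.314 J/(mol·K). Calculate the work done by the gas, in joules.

V₁ = nRT₁/P₁ = 2.68×8.314×437/163 = 59.7 L.
Isothermal: T stays 437 K; PV = const ⇒ V₂ = 407 L, P₂ = 23.9 kPa.
W = nRT ln(V₂/V₁) = 2.68×8.314×437×ln(6.82) = 18700 J.

18700 J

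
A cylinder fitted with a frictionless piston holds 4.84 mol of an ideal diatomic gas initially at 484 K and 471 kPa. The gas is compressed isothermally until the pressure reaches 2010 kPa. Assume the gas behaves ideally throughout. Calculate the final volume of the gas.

V₁ = nRT₁/P₁ = 4.84×8.314×484/471 = 41.4 L.
Isothermal: T stays 484 K; PV = const ⇒ V₂ = 9.69 L, P₂ = 2010 kPa.

9.69 L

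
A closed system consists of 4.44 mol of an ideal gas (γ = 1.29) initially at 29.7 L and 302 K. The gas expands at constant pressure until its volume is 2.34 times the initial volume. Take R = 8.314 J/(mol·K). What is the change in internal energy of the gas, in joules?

P₁ = nRT₁/V₁ = 4.44×8.314×302/29.7 = 375 kPa.
Isobaric: P stays 375 kPa; V/T = const ⇒ T₂ = 707 K, V₂ = 69.5 L.
For an ideal gas ΔU = nCvΔT with Cv = R/(γ−1) = 28.7 J/(mol·K).
ΔU = 4.44×28.7×(707−302) = 51500 J.

51500 J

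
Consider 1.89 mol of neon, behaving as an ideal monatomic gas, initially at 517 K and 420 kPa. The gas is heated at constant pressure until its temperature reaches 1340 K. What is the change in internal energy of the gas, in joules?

19400 J

V₁ = nRT₁/P₁ = 1.89×8.314×517/420 = 19.3 L.
Isobaric: P stays 420 kPa; V/T = const ⇒ T₂ = 1340 K, V₂ = 50.1 L.
For an ideal gas ΔU = nCvΔT with Cv = (3/2)R = 12.5 J/(mol·K).
ΔU = 1.89×12.5×(1340−517) = 19400 J.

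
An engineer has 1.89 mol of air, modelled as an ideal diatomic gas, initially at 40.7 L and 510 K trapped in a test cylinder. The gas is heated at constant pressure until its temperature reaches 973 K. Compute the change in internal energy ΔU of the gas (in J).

P₁ = nRT₁/V₁ = 1.89×8.314×510/40.7 = 197 kPa.
Isobaric: P stays 197 kPa; V/T = const ⇒ T₂ = 973 K, V₂ = 77.6 L.
For an ideal gas ΔU = nCvΔT with Cv = (5/2)R = 20.8 J/(mol·K).
ΔU = 1.89×20.8×(973−510) = 18200 J.

18200 J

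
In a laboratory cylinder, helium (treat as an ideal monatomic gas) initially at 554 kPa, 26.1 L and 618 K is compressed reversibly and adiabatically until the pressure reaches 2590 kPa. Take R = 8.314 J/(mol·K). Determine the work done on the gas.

18500 J

n = P₁V₁/(RT₁) = 554×26.1/(8.314×618) = 2.81 mol.
Adiabatic: T₂/T₁ = (P₂/P₁)^((γ−1)/γ) ⇒ T₂ = 618×(4.68)^0.400 = 1150 K; V₂ = 10.3 L.
ΔU = nCvΔT = 2.81×12.5×(1150−618) = 18500 J.
Q = 0 for an adiabatic process, so W = −ΔU = -18500 J.
Work done on the gas = −W_by = 18500 J.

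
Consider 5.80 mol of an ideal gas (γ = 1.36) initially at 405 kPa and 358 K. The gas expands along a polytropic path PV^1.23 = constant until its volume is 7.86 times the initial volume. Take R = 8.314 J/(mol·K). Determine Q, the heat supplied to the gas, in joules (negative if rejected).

V₁ = nRT₁/P₁ = 5.80×8.314×358/405 = 42.6 L.
Polytropic n=1.23: T₂ = T₁(V₁/V₂)^(n−1) = 358×(0.127)^0.23 = 223 K; P₂ = P₁(V₁/V₂)^n = 32.1 kPa.
W = (P₁V₁−P₂V₂)/(n−1) = (405×42.6−32.1×335)/0.23 = 28300 J.
ΔU = nCvΔT = 5.80×23.1×(223−358) = -18100 J.
Q = ΔU + W = 10200 J.

10200 J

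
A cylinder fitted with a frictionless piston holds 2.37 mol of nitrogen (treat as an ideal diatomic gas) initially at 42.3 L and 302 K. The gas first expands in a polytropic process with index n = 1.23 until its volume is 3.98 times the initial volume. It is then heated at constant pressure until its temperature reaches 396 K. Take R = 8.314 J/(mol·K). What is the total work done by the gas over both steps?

10500 J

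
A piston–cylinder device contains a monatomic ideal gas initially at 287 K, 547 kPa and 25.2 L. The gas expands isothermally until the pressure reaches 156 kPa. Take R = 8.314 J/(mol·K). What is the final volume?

88.4 L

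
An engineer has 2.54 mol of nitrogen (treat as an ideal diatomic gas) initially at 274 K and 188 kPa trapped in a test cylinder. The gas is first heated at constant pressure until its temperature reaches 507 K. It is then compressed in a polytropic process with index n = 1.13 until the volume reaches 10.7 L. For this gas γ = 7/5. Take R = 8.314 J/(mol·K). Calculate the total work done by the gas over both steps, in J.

V₁ = nRT₁/P₁ = 2.54×8.314×274/188 = 30.8 L.
Step 1 — Isobaric: P stays 188 kPa; V/T = const ⇒ T₂ = 507 K, V₂ = 57.0 L.
W = PΔV = 188×(57.0−30.8) kPa·L = 4920 J.
ΔU = nCvΔT = 2.54×20.8×(507−274) = 12300 J.
Q = ΔU + W = nCpΔT = 17200 J.
State after step 1: P = 188 kPa, V = 57.0 L, T = 507 K.
Step 2 — Polytropic n=1.13: T₂ = T₁(V₁/V₂)^(n−1) = 507×(5.32)^0.13 = 630 K; P₂ = P₁(V₁/V₂)^n = 1240 kPa.
W = (P₁V₁−P₂V₂)/(n−1) = (188×57.0−1240×10.7)/0.13 = -20000 J.
ΔU = nCvΔT = 2.54×20.8×(630−507) = 6500 J.
Q = ΔU + W = -13500 J.
Net over both steps: W = -15100 J, Q = 3720 J, ΔU = 18800 J.

-15100 J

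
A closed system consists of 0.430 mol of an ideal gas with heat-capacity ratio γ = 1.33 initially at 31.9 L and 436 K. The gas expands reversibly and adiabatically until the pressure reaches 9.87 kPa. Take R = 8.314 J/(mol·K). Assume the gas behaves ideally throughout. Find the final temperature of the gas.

P₁ = nRT₁/V₁ = 0.430×8.314×436/31.9 = 48.9 kPa.
Adiabatic: T₂/T₁ = (P₂/P₁)^((γ−1)/γ) ⇒ T₂ = 436×(0.202)^0.248 = 293 K; V₂ = 106 L.

293 K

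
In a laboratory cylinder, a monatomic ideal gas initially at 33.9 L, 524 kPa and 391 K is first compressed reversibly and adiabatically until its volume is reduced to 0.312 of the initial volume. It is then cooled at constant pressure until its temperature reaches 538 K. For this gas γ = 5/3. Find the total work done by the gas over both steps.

n = P₁V₁/(RT₁) = 524×33.9/(8.314×391) = 5.46 mol.
Step 1 — Adiabatic: TV^(γ−1) = const ⇒ T₂ = 391×(3.21)^0.667 = 850 K; PV^γ = const ⇒ P₂ = 3650 kPa.
ΔU = nCvΔT = 5.46×12.5×(850−391) = 31300 J.
Q = 0 for an adiabatic process, so W = −ΔU = -31300 J.
State after step 1: P = 3650 kPa, V = 10.6 L, T = 850 K.
Step 2 — Isobaric: P stays 3650 kPa; V/T = const ⇒ T₂ = 538 K, V₂ = 6.69 L.
W = PΔV = 3650×(6.69−10.6) kPa·L = -14200 J.
ΔU = nCvΔT = 5.46×12.5×(538−850) = -21300 J.
Q = ΔU + W = nCpΔT = -35400 J.
Net over both steps: W = -45500 J, Q = -35400 J, ΔU = 10000 J.

-45500 J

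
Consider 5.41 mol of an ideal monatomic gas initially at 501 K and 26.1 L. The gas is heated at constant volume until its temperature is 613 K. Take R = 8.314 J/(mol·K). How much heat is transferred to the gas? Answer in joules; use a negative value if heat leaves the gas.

7560 J

P₁ = nRT₁/V₁ = 5.41×8.314×501/26.1 = 863 kPa.
Isochoric: V stays 26.1 L; P/T = const ⇒ T₂ = 613 K, P₂ = 1060 kPa.
W = 0 (no volume change).
ΔU = nCvΔT = 5.41×12.5×(613−501) = 7560 J.
Q = ΔU = 7560 J.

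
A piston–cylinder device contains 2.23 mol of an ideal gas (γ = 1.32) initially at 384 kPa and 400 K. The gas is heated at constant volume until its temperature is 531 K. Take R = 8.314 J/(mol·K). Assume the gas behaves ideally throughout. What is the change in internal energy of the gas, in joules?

V₁ = nRT₁/P₁ = 2.23×8.314×400/384 = 19.3 L.
Isochoric: V stays 19.3 L; P/T = const ⇒ T₂ = 531 K, P₂ = 510 kPa.
For an ideal gas ΔU = nCvΔT with Cv = R/(γ−1) = 26.0 J/(mol·K).
ΔU = 2.23×26.0×(531−400) = 7590 J.

7590 J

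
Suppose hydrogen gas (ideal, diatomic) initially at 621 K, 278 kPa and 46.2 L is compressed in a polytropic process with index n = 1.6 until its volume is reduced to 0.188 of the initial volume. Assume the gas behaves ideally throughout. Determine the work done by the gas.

-36900 J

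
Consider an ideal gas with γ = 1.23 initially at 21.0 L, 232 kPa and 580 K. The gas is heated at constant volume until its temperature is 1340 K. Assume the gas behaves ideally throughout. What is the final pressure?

Isochoric: V stays 21.0 L; P/T = const ⇒ T₂ = 1340 K, P₂ = 536 kPa.

536 kPa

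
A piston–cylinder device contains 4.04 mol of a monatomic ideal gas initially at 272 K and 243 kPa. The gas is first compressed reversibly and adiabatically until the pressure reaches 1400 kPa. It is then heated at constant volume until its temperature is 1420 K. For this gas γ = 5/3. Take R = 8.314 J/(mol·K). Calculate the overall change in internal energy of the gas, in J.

57800 J

V₁ = nRT₁/P₁ = 4.04×8.314×272/243 = 37.6 L.
Step 1 — Adiabatic: T₂/T₁ = (P₂/P₁)^((γ−1)/γ) ⇒ T₂ = 272×(5.76)^0.400 = 548 K; V₂ = 13.1 L.
ΔU = nCvΔT = 4.04×12.5×(548−272) = 13900 J.
Q = 0 for an adiabatic process, so W = −ΔU = -13900 J.
State after step 1: P = 1400 kPa, V = 13.1 L, T = 548 K.
Step 2 — Isochoric: V stays 13.1 L; P/T = const ⇒ T₂ = 1420 K, P₂ = 3630 kPa.
W = 0 (no volume change).
ΔU = nCvΔT = 4.04×12.5×(1420−548) = 43900 J.
Q = ΔU = 43900 J.
Net over both steps: W = -13900 J, Q = 43900 J, ΔU = 57800 J.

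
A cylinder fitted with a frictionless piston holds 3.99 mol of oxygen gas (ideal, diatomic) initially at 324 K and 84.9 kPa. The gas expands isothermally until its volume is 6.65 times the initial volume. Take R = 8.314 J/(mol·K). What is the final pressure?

12.8 kPa

V₁ = nRT₁/P₁ = 3.99×8.314×324/84.9 = 127 L.
Isothermal: T stays 324 K; PV = const ⇒ V₂ = 842 L, P₂ = 12.8 kPa.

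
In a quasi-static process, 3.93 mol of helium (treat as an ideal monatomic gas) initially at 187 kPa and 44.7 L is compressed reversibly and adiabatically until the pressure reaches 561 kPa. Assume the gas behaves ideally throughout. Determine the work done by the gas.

-6920 J

T₁ = P₁V₁/(nR) = 187×44.7/(3.93×8.314) = 256 K.
Adiabatic: T₂/T₁ = (P₂/P₁)^((γ−1)/γ) ⇒ T₂ = 256×(3.00)^0.400 = 397 K; V₂ = 23.1 L.
ΔU = nCvΔT = 3.93×12.5×(397−256) = 6920 J.
Q = 0 for an adiabatic process, so W = −ΔU = -6920 J.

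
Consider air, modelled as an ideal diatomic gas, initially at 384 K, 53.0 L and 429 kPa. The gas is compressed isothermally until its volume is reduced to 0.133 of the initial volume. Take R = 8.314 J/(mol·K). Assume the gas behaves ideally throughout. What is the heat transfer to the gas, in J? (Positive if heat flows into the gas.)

n = P₁V₁/(RT₁) = 429×53.0/(8.314×384) = 7.12 mol.
Isothermal: T stays 384 K; PV = const ⇒ V₂ = 7.05 L, P₂ = 3230 kPa.
ΔU = 0 (ideal gas, T constant).
W = nRT ln(V₂/V₁) = 7.12×8.314×384×ln(0.133) = -45900 J.
Q = ΔU + W = -45900 J.

-45900 J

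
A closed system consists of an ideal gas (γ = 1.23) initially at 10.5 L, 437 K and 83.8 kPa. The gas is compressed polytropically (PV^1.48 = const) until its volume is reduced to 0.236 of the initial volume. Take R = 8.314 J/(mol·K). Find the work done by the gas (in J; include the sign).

n = P₁V₁/(RT₁) = 83.8×10.5/(8.314×437) = 0.242 mol.
Polytropic n=1.48: T₂ = T₁(V₁/V₂)^(n−1) = 437×(4.24)^0.48 = 874 K; P₂ = P₁(V₁/V₂)^n = 710 kPa.
W = (P₁V₁−P₂V₂)/(n−1) = (83.8×10.5−710×2.48)/0.48 = -1830 J.

-1830 J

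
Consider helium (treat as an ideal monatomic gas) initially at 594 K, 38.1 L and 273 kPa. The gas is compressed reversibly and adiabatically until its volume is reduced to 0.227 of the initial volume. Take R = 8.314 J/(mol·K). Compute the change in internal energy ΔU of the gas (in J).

26300 J

n = P₁V₁/(RT₁) = 273×38.1/(8.314×594) = 2.11 mol.
Adiabatic: TV^(γ−1) = const ⇒ T₂ = 594×(4.41)^0.667 = 1600 K; PV^γ = const ⇒ P₂ = 3230 kPa.
For an ideal gas ΔU = nCvΔT with Cv = (3/2)R = 12.5 J/(mol·K).
ΔU = 2.11×12.5×(1600−594) = 26300 J.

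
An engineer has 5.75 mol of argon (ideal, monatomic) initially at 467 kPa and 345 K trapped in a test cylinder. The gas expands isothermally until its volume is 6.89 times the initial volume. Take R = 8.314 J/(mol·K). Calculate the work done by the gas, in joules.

31800 J

V₁ = nRT₁/P₁ = 5.75×8.314×345/467 = 35.3 L.
Isothermal: T stays 345 K; PV = const ⇒ V₂ = 243 L, P₂ = 67.8 kPa.
W = nRT ln(V₂/V₁) = 5.75×8.314×345×ln(6.89) = 31800 J.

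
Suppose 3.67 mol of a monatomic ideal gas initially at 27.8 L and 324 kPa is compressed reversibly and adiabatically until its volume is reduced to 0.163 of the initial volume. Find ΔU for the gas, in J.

31800 J

T₁ = P₁V₁/(nR) = 324×27.8/(3.67×8.314) = 295 K.
Adiabatic: TV^(γ−1) = const ⇒ T₂ = 295×(6.13)^0.667 = 989 K; PV^γ = const ⇒ P₂ = 6660 kPa.
For an ideal gas ΔU = nCvΔT with Cv = (3/2)R = 12.5 J/(mol·K).
ΔU = 3.67×12.5×(989−295) = 31800 J.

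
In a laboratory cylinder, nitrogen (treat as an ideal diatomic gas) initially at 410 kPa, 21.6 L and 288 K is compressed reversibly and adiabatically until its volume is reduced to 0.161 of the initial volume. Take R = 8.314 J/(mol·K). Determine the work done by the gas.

-23800 J

n = P₁V₁/(RT₁) = 410×21.6/(8.314×288) = 3.70 mol.
Adiabatic: TV^(γ−1) = const ⇒ T₂ = 288×(6.21)^0.400 = 598 K; PV^γ = const ⇒ P₂ = 5290 kPa.
ΔU = nCvΔT = 3.70×20.8×(598−288) = 23800 J.
Q = 0 for an adiabatic process, so W = −ΔU = -23800 J.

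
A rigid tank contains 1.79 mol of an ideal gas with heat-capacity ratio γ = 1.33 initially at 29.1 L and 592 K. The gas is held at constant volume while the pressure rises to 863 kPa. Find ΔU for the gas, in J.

49400 J

P₁ = nRT₁/V₁ = 1.79×8.314×592/29.1 = 303 kPa.
Isochoric: V stays 29.1 L; P/T = const ⇒ T₂ = 1690 K, P₂ = 863 kPa.
For an ideal gas ΔU = nCvΔT with Cv = R/(γ−1) = 25.2 J/(mol·K).
ΔU = 1.79×25.2×(1690−592) = 49400 J.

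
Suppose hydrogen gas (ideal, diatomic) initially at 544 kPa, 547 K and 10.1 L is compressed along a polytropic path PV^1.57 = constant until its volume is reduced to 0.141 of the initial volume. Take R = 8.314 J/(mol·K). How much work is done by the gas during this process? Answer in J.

n = P₁V₁/(RT₁) = 544×10.1/(8.314×547) = 1.21 mol.
Polytropic n=1.57: T₂ = T₁(V₁/V₂)^(n−1) = 547×(7.09)^0.57 = 1670 K; P₂ = P₁(V₁/V₂)^n = 11800 kPa.
W = (P₁V₁−P₂V₂)/(n−1) = (544×10.1−11800×1.42)/0.57 = -19800 J.

-19800 J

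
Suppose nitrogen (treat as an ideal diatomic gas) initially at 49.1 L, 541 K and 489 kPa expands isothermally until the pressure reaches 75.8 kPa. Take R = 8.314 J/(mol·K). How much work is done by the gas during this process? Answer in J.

44800 J

n = P₁V₁/(RT₁) = 489×49.1/(8.314×541) = 5.34 mol.
Isothermal: T stays 541 K; PV = const ⇒ V₂ = 317 L, P₂ = 75.8 kPa.
W = nRT ln(V₂/V₁) = 5.34×8.314×541×ln(6.45) = 44800 J.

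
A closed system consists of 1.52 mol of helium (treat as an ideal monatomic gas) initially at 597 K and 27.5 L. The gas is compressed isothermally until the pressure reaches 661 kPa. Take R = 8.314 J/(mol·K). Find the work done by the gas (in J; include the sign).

P₁ = nRT₁/V₁ = 1.52×8.314×597/27.5 = 274 kPa.
Isothermal: T stays 597 K; PV = const ⇒ V₂ = 11.4 L, P₂ = 661 kPa.
W = nRT ln(V₂/V₁) = 1.52×8.314×597×ln(0.415) = -6630 J.

-6630 J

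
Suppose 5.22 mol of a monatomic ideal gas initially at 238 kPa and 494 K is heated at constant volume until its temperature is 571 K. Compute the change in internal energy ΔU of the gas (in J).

5010 J

V₁ = nRT₁/P₁ = 5.22×8.314×494/238 = 90.1 L.
Isochoric: V stays 90.1 L; P/T = const ⇒ T₂ = 571 K, P₂ = 275 kPa.
For an ideal gas ΔU = nCvΔT with Cv = (3/2)R = 12.5 J/(mol·K).
ΔU = 5.22×12.5×(571−494) = 5010 J.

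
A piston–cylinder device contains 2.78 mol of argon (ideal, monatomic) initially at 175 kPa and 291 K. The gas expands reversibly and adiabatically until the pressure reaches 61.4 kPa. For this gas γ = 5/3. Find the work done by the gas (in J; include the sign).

V₁ = nRT₁/P₁ = 2.78×8.314×291/175 = 38.4 L.
Adiabatic: T₂/T₁ = (P₂/P₁)^((γ−1)/γ) ⇒ T₂ = 291×(0.351)^0.400 = 191 K; V₂ = 72.0 L.
ΔU = nCvΔT = 2.78×12.5×(191−291) = -3450 J.
Q = 0 for an adiabatic process, so W = −ΔU = 3450 J.

3450 J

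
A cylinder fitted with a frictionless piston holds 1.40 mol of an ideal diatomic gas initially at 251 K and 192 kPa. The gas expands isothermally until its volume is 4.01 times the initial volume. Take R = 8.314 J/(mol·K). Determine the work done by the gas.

4060 J

V₁ = nRT₁/P₁ = 1.40×8.314×251/192 = 15.2 L.
Isothermal: T stays 251 K; PV = const ⇒ V₂ = 61.0 L, P₂ = 47.9 kPa.
W = nRT ln(V₂/V₁) = 1.40×8.314×251×ln(4.01) = 4060 J.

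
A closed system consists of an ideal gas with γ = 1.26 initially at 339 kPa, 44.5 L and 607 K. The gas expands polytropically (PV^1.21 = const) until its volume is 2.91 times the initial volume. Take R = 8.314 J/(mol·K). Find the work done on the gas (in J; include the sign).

-14400 J

n = P₁V₁/(RT₁) = 339×44.5/(8.314×607) = 2.99 mol.
Polytropic n=1.21: T₂ = T₁(V₁/V₂)^(n−1) = 607×(0.344)^0.21 = 485 K; P₂ = P₁(V₁/V₂)^n = 93.1 kPa.
W = (P₁V₁−P₂V₂)/(n−1) = (339×44.5−93.1×129)/0.21 = 14400 J.
Work done on the gas = −W_by = -14400 J.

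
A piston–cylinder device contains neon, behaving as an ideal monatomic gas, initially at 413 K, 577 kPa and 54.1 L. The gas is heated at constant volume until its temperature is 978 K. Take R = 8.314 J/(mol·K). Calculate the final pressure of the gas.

Isochoric: V stays 54.1 L; P/T = const ⇒ T₂ = 978 K, P₂ = 1370 kPa.

1370 kPa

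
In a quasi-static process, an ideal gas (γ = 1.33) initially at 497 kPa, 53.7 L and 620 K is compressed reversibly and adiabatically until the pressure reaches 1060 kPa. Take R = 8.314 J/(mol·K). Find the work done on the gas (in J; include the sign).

n = P₁V₁/(RT₁) = 497×53.7/(8.314×620) = 5.18 mol.
Adiabatic: T₂/T₁ = (P₂/P₁)^((γ−1)/γ) ⇒ T₂ = 620×(2.13)^0.248 = 748 K; V₂ = 30.4 L.
ΔU = nCvΔT = 5.18×25.2×(748−620) = 16700 J.
Q = 0 for an adiabatic process, so W = −ΔU = -16700 J.
Work done on the gas = −W_by = 16700 J.

16700 J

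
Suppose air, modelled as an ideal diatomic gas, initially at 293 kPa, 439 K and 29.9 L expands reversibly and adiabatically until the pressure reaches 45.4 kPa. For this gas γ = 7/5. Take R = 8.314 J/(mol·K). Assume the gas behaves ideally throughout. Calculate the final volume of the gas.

Adiabatic: T₂/T₁ = (P₂/P₁)^((γ−1)/γ) ⇒ T₂ = 439×(0.155)^0.286 = 258 K; V₂ = 113 L.

113 L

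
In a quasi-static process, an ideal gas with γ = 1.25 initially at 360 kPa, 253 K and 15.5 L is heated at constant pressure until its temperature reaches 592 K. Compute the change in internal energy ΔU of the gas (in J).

29900 J

n = P₁V₁/(RT₁) = 360×15.5/(8.314×253) = 2.65 mol.
Isobaric: P stays 360 kPa; V/T = const ⇒ T₂ = 592 K, V₂ = 36.3 L.
For an ideal gas ΔU = nCvΔT with Cv = R/(γ−1) = 33.3 J/(mol·K).
ΔU = 2.65×33.3×(592−253) = 29900 J.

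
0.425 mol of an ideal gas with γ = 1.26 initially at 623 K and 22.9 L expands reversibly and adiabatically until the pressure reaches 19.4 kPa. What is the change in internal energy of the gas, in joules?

-2380 J

P₁ = nRT₁/V₁ = 0.425×8.314×623/22.9 = 96.1 kPa.
Adiabatic: T₂/T₁ = (P₂/P₁)^((γ−1)/γ) ⇒ T₂ = 623×(0.202)^0.206 = 448 K; V₂ = 81.6 L.
For an ideal gas ΔU = nCvΔT with Cv = R/(γ−1) = 32.0 J/(mol·K).
ΔU = 0.425×32.0×(448−623) = -2380 J.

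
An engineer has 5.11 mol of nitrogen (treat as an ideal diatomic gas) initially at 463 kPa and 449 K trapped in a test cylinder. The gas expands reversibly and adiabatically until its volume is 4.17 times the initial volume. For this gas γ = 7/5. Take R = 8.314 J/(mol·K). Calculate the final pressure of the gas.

62.7 kPa

V₁ = nRT₁/P₁ = 5.11×8.314×449/463 = 41.2 L.
Adiabatic: TV^(γ−1) = const ⇒ T₂ = 449×(0.240)^0.400 = 254 K; PV^γ = const ⇒ P₂ = 62.7 kPa.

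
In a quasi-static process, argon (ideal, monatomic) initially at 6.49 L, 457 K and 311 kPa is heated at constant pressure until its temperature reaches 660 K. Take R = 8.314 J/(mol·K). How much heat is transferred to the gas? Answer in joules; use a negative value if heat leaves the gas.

2240 J

n = P₁V₁/(RT₁) = 311×6.49/(8.314×457) = 0.531 mol.
Isobaric: P stays 311 kPa; V/T = const ⇒ T₂ = 660 K, V₂ = 9.37 L.
W = PΔV = 311×(9.37−6.49) kPa·L = 897 J.
ΔU = nCvΔT = 0.531×12.5×(660−457) = 1340 J.
Q = ΔU + W = nCpΔT = 2240 J.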